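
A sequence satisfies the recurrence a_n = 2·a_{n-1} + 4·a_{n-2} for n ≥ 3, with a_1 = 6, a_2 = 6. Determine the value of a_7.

Step forward from the initial values:
a_3 = 36  a_4 = 96  a_5 = 336  a_6 = 1056  a_7 = 3456.

3456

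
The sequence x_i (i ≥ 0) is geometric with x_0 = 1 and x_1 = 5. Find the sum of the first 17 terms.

190734863281

Common ratio r = 5.
x_i = 1·5^(i-0).
S = 1·(5^17 - 1)/(5 - 1) = 1·(762939453125 - 1)/(4) = 190734863281.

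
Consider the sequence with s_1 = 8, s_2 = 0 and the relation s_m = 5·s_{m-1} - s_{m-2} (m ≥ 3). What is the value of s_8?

Step forward from the initial values:
s_3 = -8  s_4 = -40  s_5 = -192  s_6 = -920  s_7 = -4408  s_8 = -21120.

-21120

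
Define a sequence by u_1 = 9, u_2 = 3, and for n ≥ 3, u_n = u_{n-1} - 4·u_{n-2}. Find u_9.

-825

Applying the relation repeatedly:
u_3 = -33;  u_4 = -45;  u_5 = 87;  u_6 = 267;  u_7 = -81;  u_8 = -1149;  u_9 = -825.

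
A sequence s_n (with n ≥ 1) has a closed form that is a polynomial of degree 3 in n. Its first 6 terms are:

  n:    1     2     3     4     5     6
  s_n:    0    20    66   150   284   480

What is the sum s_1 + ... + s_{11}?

9350

1st diffs: 20, 46, 84, 134, 196.
2nd diffs: 26, 38, 50, 62.
3rd diffs: 12, 12, 12 (constant).
Newton forward-difference form: s_n = 20·C(n-1,1) + 26·C(n-1,2) + 12·C(n-1,3).
Continuing: …, 750, 1106, 1560, 2124, …, s_{11} = 2810.
Summing n = 1..11 (11 terms) gives 9350.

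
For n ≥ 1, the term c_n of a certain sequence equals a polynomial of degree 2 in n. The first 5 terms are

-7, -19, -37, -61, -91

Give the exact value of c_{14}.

1st diffs: -12, -18, -24, -30.
2nd diffs: -6, -6, -6 (constant).
So c_n = -3n^2 - 3n - 1.
Evaluating at n = 14 gives c_{14} = -631.

-631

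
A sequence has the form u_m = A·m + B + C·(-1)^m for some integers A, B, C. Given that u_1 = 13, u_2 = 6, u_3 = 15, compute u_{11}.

The three given values yield: A + B - C = 13; 2A + B + C = 6; 3A + B - C = 15.
Subtracting the first from the second: A + 2C = -7.
Subtracting the second from the third: A - 2C = 9.
Solving: C = -4, A = 1, then B = 8.
So u_m = 1·m + 8 + (-4)·(-1)^m; at m=11 this is 23.

23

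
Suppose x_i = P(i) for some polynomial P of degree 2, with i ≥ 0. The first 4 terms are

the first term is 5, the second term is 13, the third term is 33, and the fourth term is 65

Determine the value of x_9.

509

1st diffs: 8, 20, 32.
2nd diffs: 12, 12 (constant).
So x_i = 6i^2 + 2i + 5.
Evaluating at i = 9 gives x_9 = 509.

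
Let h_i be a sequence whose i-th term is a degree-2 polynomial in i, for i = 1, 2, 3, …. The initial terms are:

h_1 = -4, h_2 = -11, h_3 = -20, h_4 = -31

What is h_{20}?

-479

1st diffs: -7, -9, -11.
2nd diffs: -2, -2 (constant).
Newton forward-difference form: h_i = -4 + (-7)·C(i-1,1) + (-2)·C(i-1,2).
At i = 20: i-1 = 19, so h_{20} = -4 - 133 - 342 = -479.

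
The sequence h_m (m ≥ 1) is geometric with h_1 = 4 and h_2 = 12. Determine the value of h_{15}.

Common ratio r = 3.
h_m = 4·3^(m-1).
h_{15} = 4·3^14 = 19131876.

19131876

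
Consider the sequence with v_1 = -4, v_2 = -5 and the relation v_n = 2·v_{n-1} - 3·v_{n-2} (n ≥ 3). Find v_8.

Step forward from the initial values:
v_3 = 2  v_4 = 19  v_5 = 32  v_6 = 7  v_7 = -82  v_8 = -185.

-185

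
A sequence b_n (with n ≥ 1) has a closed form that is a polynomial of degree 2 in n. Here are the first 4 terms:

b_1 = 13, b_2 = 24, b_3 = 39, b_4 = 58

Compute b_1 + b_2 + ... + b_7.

1st diffs: 11, 15, 19.
2nd diffs: 4, 4 (constant).
Newton forward-difference form: b_n = 13 + 11·C(n-1,1) + 4·C(n-1,2).
Continuing: 81, 108, 139.
Summing n = 1..7 (7 terms) gives 462.

462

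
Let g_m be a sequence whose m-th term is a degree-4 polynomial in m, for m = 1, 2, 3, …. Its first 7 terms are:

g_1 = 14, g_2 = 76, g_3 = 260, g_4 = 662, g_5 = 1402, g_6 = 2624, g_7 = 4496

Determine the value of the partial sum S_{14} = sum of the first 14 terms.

1st diffs: 62, 184, 402, 740, 1222, 1872.
2nd diffs: 122, 218, 338, 482, 650.
3rd diffs: 96, 120, 144, 168.
4th diffs: 24, 24, 24 (constant).
So g_m = m^4 + 6m^3 + 5m + 2.
Continuing: …, 7210, 10982, 16052, 22684, …, g_{14} = 54952.
Summing m = 1..14 (14 terms) gives 194390.

194390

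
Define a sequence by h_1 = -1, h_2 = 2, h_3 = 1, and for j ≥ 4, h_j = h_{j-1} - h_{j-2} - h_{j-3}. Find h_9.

Iterate the recurrence:
h_4 = 0  h_5 = -3  h_6 = -4  h_7 = -1  h_8 = 6  h_9 = 11.

11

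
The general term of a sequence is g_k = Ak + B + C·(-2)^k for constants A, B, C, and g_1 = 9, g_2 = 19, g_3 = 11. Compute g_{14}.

Write the equations: A + B - 2C = 9; 2A + B + 4C = 19; 3A + B - 8C = 11.
Subtracting the first from the second: A + 6C = 10.
Subtracting the second from the third: A - 12C = -8.
Solving: C = 1, A = 4, then B = 7.
So g_k = 4·k + 7 + 1·(-2)^k; at k=14 this is 16447.

16447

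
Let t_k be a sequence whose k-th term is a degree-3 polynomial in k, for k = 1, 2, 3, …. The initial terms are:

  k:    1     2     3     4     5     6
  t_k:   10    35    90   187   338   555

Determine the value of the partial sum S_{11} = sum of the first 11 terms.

10395

1st diffs: 25, 55, 97, 151, 217.
2nd diffs: 30, 42, 54, 66.
3rd diffs: 12, 12, 12 (constant).
Newton forward-difference form: t_k = 10 + 25·C(k-1,1) + 30·C(k-1,2) + 12·C(k-1,3).
Continuing: …, 850, 1235, 1722, 2323, …, t_{11} = 3050.
Summing k = 1..11 (11 terms) gives 10395.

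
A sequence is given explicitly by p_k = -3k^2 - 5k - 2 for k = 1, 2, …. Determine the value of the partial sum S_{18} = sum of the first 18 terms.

-7218

Over k = 1..18: Σk = 171, Σk² = 2109.
Total = (-3)·2109 + (-5)·171 + (-2)·18 = -7218.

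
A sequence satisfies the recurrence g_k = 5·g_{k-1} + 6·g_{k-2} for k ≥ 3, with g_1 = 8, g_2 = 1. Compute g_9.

2159513

Compute successive terms:
g_3 = 53; g_4 = 271; g_5 = 1673; g_6 = 9991; g_7 = 59993; g_8 = 359911; g_9 = 2159513.
(Characteristic roots are 6 and -1.)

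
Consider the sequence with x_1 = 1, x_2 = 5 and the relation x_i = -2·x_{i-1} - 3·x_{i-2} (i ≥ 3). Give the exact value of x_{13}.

Compute successive terms:
x_3 = -13;  x_4 = 11;  x_5 = 17;  …;  x_{10} = 533;  x_{11} = -109;  x_{12} = -1381;  x_{13} = 3089.

3089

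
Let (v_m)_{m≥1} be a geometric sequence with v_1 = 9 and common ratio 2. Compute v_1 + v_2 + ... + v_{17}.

v_m = 9·2^(m-1).
S = 9·(2^17 - 1)/(2 - 1) = 9·(131072 - 1)/(1) = 1179639.

1179639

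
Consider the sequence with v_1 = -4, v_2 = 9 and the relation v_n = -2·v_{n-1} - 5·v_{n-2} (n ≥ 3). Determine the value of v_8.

811

Iterate the recurrence:
v_3 = 2, v_4 = -49, v_5 = 88, v_6 = 69, v_7 = -578, v_8 = 811.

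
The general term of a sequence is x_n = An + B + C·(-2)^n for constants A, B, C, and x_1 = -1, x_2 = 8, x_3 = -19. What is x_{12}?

8162

Write the equations: A + B - 2C = -1; 2A + B + 4C = 8; 3A + B - 8C = -19.
Subtracting the first from the second: A + 6C = 9.
Subtracting the second from the third: A - 12C = -27.
Solving: C = 2, A = -3, then B = 6.
Hence x_{12} = -3·12 + 6 + 2·4096 = 8162.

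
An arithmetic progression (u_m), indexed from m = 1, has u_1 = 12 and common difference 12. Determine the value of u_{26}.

u_m = 12 + (m - 1)·12.
u_{26} = 12 + 25·12 = 312.

312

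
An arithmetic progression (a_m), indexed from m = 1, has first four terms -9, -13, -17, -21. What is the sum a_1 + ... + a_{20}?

Common difference d = -4.
a_m = -9 + (m - 1)·(-4).
a_{20} = -85; S = 20·(-9 + (-85))/2 = -940.

-940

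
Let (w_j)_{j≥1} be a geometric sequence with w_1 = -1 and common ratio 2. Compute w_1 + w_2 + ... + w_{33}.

w_j = (-1)·2^(j-1).
S = (-1)·(2^33 - 1)/(2 - 1) = (-1)·(8589934592 - 1)/(1) = -8589934591.

-8589934591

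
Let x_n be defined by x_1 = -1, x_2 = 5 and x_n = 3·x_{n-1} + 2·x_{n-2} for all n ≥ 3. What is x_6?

Step forward from the initial values:
x_3 = 13; x_4 = 49; x_5 = 173; x_6 = 617.

617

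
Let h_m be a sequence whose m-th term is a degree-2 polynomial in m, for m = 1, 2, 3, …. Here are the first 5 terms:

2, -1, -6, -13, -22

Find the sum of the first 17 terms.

1st diffs: -3, -5, -7, -9.
2nd diffs: -2, -2, -2 (constant).
Newton forward-difference form: h_m = 2 + (-3)·C(m-1,1) + (-2)·C(m-1,2).
Continuing: …, -33, -46, -61, -78, …, h_{17} = -286.
Summing m = 1..17 (17 terms) gives -1734.

-1734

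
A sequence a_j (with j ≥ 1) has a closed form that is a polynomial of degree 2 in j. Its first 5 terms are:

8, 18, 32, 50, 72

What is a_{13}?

392

1st diffs: 10, 14, 18, 22.
2nd diffs: 4, 4, 4 (constant).
Newton forward-difference form: a_j = 8 + 10·C(j-1,1) + 4·C(j-1,2).
At j = 13: j-1 = 12, so a_{13} = 8 + 120 + 264 = 392.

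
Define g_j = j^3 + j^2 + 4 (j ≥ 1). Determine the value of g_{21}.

g_{21} = 1·21^3 + 1·21^2 + 4 = 9706.

9706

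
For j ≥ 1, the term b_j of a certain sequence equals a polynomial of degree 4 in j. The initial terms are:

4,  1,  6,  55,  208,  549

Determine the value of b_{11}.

1st diffs: -3, 5, 49, 153, 341.
2nd diffs: 8, 44, 104, 188.
3rd diffs: 36, 60, 84.
4th diffs: 24, 24 (constant).
Newton forward-difference form: b_j = 4 + (-3)·C(j-1,1) + 8·C(j-1,2) + 36·C(j-1,3) + 24·C(j-1,4).
At j = 11: j-1 = 10, so b_{11} = 4 - 30 + 360 + 4320 + 5040 = 9694.

9694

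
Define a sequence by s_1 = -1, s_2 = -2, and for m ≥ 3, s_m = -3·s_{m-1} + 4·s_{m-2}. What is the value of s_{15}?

Applying the relation repeatedly:
s_3 = 2; s_4 = -14; s_5 = 50; …; s_{12} = -838862; s_{13} = 3355442; s_{14} = -13421774; s_{15} = 53687090.
(Characteristic roots are 1 and -4.)

53687090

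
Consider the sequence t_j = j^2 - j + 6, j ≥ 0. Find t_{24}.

558

t_{24} = 1·24^2 - 1·24 + 6 = 558.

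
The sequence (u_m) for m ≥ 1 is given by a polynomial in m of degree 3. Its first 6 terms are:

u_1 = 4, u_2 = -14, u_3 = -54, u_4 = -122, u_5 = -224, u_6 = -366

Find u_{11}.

-1886

1st diffs: -18, -40, -68, -102, -142.
2nd diffs: -22, -28, -34, -40.
3rd diffs: -6, -6, -6 (constant).
So u_m = -m^3 - 5m^2 + 4m + 6.
Evaluating at m = 11 gives u_{11} = -1886.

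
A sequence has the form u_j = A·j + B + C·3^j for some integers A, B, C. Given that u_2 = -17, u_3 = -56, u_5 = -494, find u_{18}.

Plug in j = 2, 3, 5: 2A + B + 9C = -17; 3A + B + 27C = -56; 5A + B + 243C = -494.
Subtracting the first from the second: A + 18C = -39.
Subtracting the second from the third: 2A + 216C = -438.
Solving: C = -2, A = -3, then B = 7.
Therefore u_{18} = -54 + 7 + (-2)·387420489 = -774841025.

-774841025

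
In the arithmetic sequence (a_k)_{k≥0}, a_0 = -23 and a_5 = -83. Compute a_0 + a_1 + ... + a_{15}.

-1808

Common difference d = (-83 - (-23)) / (5 - 0) = -12.
a_k = -23 + (k - 0)·(-12).
a_{15} = -203; S = 16·(-23 + (-203))/2 = -1808.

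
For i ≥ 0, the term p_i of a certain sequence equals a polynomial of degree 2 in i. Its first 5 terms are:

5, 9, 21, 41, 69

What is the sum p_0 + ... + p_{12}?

2665

1st diffs: 4, 12, 20, 28.
2nd diffs: 8, 8, 8 (constant).
Newton forward-difference form: p_i = 5 + 4·C(i,1) + 8·C(i,2).
Continuing: …, 105, 149, 201, 261, …, p_{12} = 581.
Summing i = 0..12 (13 terms) gives 2665.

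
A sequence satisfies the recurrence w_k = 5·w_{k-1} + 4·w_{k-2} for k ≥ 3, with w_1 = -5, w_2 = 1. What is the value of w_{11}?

Step forward from the initial values:
w_3 = -15, w_4 = -71, w_5 = -415, w_6 = -2359, w_7 = -13455, w_8 = -76711, w_9 = -437375, w_{10} = -2493719, w_{11} = -14218095.

-14218095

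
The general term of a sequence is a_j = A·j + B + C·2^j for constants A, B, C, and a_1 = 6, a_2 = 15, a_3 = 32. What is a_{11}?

8200

Plug in j = 1, 2, 3: A + B + 2C = 6; 2A + B + 4C = 15; 3A + B + 8C = 32.
Subtracting the first from the second: A + 2C = 9.
Subtracting the second from the third: A + 4C = 17.
Solving: C = 4, A = 1, then B = -3.
So a_j = 1·j + (-3) + 4·2^j; at j=11 this is 8200.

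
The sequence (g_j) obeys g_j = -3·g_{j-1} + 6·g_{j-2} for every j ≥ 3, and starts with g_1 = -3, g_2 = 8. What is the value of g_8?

64422

Step forward from the initial values:
g_3 = -42; g_4 = 174; g_5 = -774; g_6 = 3366; g_7 = -14742; g_8 = 64422.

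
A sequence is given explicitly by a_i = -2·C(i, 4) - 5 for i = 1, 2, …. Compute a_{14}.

-2007

C(14, 4) = 1001, so a_{14} = -2007.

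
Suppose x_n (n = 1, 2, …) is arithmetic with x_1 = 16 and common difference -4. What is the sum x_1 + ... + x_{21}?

x_n = 16 + (n - 1)·(-4).
x_{21} = -64; S = 21·(16 + (-64))/2 = -504.

-504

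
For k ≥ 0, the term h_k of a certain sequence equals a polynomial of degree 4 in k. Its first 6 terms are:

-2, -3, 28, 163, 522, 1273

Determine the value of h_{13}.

57393

1st diffs: -1, 31, 135, 359, 751.
2nd diffs: 32, 104, 224, 392.
3rd diffs: 72, 120, 168.
4th diffs: 48, 48 (constant).
So h_k = 2k^4 + 2k^2 - 5k - 2.
Evaluating at k = 13 gives h_{13} = 57393.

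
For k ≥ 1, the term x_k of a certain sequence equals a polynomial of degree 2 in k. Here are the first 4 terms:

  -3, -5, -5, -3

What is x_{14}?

1st diffs: -2, 0, 2.
2nd diffs: 2, 2 (constant).
Newton forward-difference form: x_k = -3 + (-2)·C(k-1,1) + 2·C(k-1,2).
At k = 14: k-1 = 13, so x_{14} = -3 - 26 + 156 = 127.

127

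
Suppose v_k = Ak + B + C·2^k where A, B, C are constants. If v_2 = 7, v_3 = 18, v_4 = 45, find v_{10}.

Plug in k = 2, 3, 4: 2A + B + 4C = 7; 3A + B + 8C = 18; 4A + B + 16C = 45.
Subtracting the first from the second: A + 4C = 11.
Subtracting the second from the third: A + 8C = 27.
Solving: C = 4, A = -5, then B = 1.
So v_k = -5·k + 1 + 4·2^k; at k=10 this is 4047.

4047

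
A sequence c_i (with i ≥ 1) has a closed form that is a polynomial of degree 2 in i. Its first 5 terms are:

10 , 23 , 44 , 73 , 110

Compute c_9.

338

1st diffs: 13, 21, 29, 37.
2nd diffs: 8, 8, 8 (constant).
Newton forward-difference form: c_i = 10 + 13·C(i-1,1) + 8·C(i-1,2).
At i = 9: i-1 = 8, so c_9 = 10 + 104 + 224 = 338.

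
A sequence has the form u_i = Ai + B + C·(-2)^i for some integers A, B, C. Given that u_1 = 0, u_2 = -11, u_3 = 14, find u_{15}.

65546

At i = 1, 2, 3: A + B - 2C = 0; 2A + B + 4C = -11; 3A + B - 8C = 14.
Subtracting the first from the second: A + 6C = -11.
Subtracting the second from the third: A - 12C = 25.
Solving: C = -2, A = 1, then B = -5.
Therefore u_{15} = 15 + (-5) + (-2)·(-32768) = 65546.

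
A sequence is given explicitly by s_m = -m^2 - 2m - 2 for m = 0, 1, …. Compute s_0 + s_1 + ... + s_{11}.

-662

Over m = 0..11: Σm = 66, Σm² = 506.
Total = (-1)·506 + (-2)·66 + (-2)·12 = -662.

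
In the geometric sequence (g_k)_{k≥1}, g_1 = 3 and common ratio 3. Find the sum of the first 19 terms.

1743392199

g_k = 3·3^(k-1).
S = 3·(3^19 - 1)/(3 - 1) = 3·(1162261467 - 1)/(2) = 1743392199.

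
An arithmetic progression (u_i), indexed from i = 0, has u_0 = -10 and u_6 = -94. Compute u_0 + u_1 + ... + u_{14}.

-1620

Common difference d = (-94 - (-10)) / (6 - 0) = -14.
u_i = -10 + (i - 0)·(-14).
u_{14} = -206; S = 15·(-10 + (-206))/2 = -1620.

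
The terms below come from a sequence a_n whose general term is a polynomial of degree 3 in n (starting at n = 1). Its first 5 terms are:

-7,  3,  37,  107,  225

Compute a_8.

1st diffs: 10, 34, 70, 118.
2nd diffs: 24, 36, 48.
3rd diffs: 12, 12 (constant).
Newton forward-difference form: a_n = -7 + 10·C(n-1,1) + 24·C(n-1,2) + 12·C(n-1,3).
At n = 8: n-1 = 7, so a_8 = -7 + 70 + 504 + 420 = 987.

987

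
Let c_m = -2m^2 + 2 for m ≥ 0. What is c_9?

c_9 = -2·9^2 + 2 = -160.

-160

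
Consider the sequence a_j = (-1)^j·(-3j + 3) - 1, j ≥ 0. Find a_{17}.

(-1)^17 = -1; -3j + 3 at j=17 is -48; so a_{17} = 47.

47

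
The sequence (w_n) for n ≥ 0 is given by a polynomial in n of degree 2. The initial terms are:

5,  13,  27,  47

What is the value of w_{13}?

1st diffs: 8, 14, 20.
2nd diffs: 6, 6 (constant).
So w_n = 3n^2 + 5n + 5.
Evaluating at n = 13 gives w_{13} = 577.

577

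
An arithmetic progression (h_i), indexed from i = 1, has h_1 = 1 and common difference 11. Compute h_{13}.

h_i = 1 + (i - 1)·11.
h_{13} = 1 + 12·11 = 133.

133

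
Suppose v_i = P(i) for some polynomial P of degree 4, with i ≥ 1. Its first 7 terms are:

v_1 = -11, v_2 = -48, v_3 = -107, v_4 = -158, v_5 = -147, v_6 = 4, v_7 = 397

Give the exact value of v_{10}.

4408

1st diffs: -37, -59, -51, 11, 151, 393.
2nd diffs: -22, 8, 62, 140, 242.
3rd diffs: 30, 54, 78, 102.
4th diffs: 24, 24, 24 (constant).
Newton forward-difference form: v_i = -11 + (-37)·C(i-1,1) + (-22)·C(i-1,2) + 30·C(i-1,3) + 24·C(i-1,4).
At i = 10: i-1 = 9, so v_{10} = -11 - 333 - 792 + 2520 + 3024 = 4408.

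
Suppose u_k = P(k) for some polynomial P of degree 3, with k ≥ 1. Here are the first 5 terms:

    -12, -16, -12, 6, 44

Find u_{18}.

1st diffs: -4, 4, 18, 38.
2nd diffs: 8, 14, 20.
3rd diffs: 6, 6 (constant).
Newton forward-difference form: u_k = -12 + (-4)·C(k-1,1) + 8·C(k-1,2) + 6·C(k-1,3).
At k = 18: k-1 = 17, so u_{18} = -12 - 68 + 1088 + 4080 = 5088.

5088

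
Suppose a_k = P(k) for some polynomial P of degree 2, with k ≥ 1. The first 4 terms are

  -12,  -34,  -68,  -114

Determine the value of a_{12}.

1st diffs: -22, -34, -46.
2nd diffs: -12, -12 (constant).
Newton forward-difference form: a_k = -12 + (-22)·C(k-1,1) + (-12)·C(k-1,2).
At k = 12: k-1 = 11, so a_{12} = -12 - 242 - 660 = -914.

-914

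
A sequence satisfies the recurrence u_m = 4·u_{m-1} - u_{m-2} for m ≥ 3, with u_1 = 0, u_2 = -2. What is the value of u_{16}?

-219105150

u_3 = -8; u_4 = -30; u_5 = -112; …; u_{13} = -4215120; u_{14} = -15731042; u_{15} = -58709048; u_{16} = -219105150.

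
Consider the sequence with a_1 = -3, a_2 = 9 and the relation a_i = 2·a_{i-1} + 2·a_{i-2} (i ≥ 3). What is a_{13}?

a_3 = 12;  a_4 = 42;  a_5 = 108;  …;  a_{10} = 16656;  a_{11} = 45504;  a_{12} = 124320;  a_{13} = 339648.

339648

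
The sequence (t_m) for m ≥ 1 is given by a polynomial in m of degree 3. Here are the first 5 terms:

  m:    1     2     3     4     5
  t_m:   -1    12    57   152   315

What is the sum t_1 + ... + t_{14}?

30835

1st diffs: 13, 45, 95, 163.
2nd diffs: 32, 50, 68.
3rd diffs: 18, 18 (constant).
So t_m = 3m^3 - 2m^2 - 2m.
Continuing: …, 564, 917, 1392, 2007, …, t_{14} = 7812.
Summing m = 1..14 (14 terms) gives 30835.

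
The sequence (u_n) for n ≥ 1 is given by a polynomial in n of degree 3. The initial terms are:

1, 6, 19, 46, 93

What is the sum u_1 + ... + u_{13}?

6981

1st diffs: 5, 13, 27, 47.
2nd diffs: 8, 14, 20.
3rd diffs: 6, 6 (constant).
So u_n = n^3 - 2n^2 + 4n - 2.
Continuing: …, 166, 271, 414, 601, …, u_{13} = 1909.
Summing n = 1..13 (13 terms) gives 6981.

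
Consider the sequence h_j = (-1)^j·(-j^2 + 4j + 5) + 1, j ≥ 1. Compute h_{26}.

(-1)^26 = 1; -j^2 + 4j + 5 at j=26 is -567; so h_{26} = -566.

-566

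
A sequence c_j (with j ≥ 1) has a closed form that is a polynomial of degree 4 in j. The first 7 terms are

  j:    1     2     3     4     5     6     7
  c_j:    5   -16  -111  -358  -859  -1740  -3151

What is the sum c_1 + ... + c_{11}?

1st diffs: -21, -95, -247, -501, -881, -1411.
2nd diffs: -74, -152, -254, -380, -530.
3rd diffs: -78, -102, -126, -150.
4th diffs: -24, -24, -24 (constant).
Newton forward-difference form: c_j = 5 + (-21)·C(j-1,1) + (-74)·C(j-1,2) + (-78)·C(j-1,3) + (-24)·C(j-1,4).
Continuing: -5266, -8283, -12424, -17935.
Summing j = 1..11 (11 terms) gives -50138.

-50138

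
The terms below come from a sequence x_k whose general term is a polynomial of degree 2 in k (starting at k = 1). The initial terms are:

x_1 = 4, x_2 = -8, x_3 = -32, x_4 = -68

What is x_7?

1st diffs: -12, -24, -36.
2nd diffs: -12, -12 (constant).
So x_k = -6k^2 + 6k + 4.
Evaluating at k = 7 gives x_7 = -248.

-248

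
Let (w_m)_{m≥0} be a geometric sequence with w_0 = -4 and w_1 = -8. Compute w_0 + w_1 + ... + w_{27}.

-1073741820

Common ratio r = 2.
w_m = (-4)·2^(m-0).
S = (-4)·(2^28 - 1)/(2 - 1) = (-4)·(268435456 - 1)/(1) = -1073741820.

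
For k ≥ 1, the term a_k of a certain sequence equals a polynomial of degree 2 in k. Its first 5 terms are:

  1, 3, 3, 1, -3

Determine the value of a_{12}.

1st diffs: 2, 0, -2, -4.
2nd diffs: -2, -2, -2 (constant).
Newton forward-difference form: a_k = 1 + 2·C(k-1,1) + (-2)·C(k-1,2).
At k = 12: k-1 = 11, so a_{12} = 1 + 22 - 110 = -87.

-87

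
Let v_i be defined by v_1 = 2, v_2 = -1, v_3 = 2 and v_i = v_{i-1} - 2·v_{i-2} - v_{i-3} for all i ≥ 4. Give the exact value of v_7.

-7

Iterate the recurrence:
v_4 = 2; v_5 = -1; v_6 = -7; v_7 = -7.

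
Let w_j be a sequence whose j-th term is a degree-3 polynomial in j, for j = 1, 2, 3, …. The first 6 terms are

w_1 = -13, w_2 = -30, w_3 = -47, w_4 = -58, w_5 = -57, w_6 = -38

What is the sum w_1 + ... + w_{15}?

6210

1st diffs: -17, -17, -11, 1, 19.
2nd diffs: 0, 6, 12, 18.
3rd diffs: 6, 6, 6 (constant).
Newton forward-difference form: w_j = -13 + (-17)·C(j-1,1) + 6·C(j-1,3).
Continuing: …, 5, 78, 187, 338, …, w_{15} = 1933.
Summing j = 1..15 (15 terms) gives 6210.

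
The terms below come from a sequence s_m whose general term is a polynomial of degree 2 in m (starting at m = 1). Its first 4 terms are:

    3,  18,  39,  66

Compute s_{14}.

1st diffs: 15, 21, 27.
2nd diffs: 6, 6 (constant).
Newton forward-difference form: s_m = 3 + 15·C(m-1,1) + 6·C(m-1,2).
At m = 14: m-1 = 13, so s_{14} = 3 + 195 + 468 = 666.

666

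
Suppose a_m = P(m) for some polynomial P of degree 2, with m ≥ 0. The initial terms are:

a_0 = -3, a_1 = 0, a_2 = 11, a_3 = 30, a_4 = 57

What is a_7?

186

1st diffs: 3, 11, 19, 27.
2nd diffs: 8, 8, 8 (constant).
Newton forward-difference form: a_m = -3 + 3·C(m,1) + 8·C(m,2).
At m = 7: m = 7, so a_7 = -3 + 21 + 168 = 186.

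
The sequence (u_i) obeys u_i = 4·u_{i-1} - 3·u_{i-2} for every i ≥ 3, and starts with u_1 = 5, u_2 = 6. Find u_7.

Step forward from the initial values:
u_3 = 9  u_4 = 18  u_5 = 45  u_6 = 126  u_7 = 369.
(Characteristic roots are 3 and 1.)

369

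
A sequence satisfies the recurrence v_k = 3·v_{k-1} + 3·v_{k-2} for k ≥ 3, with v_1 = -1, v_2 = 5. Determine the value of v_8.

10341

Iterate the recurrence:
v_3 = 12, v_4 = 51, v_5 = 189, v_6 = 720, v_7 = 2727, v_8 = 10341.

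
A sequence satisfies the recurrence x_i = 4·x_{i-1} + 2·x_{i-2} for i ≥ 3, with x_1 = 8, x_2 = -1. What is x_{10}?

362224

x_3 = 12  x_4 = 46  x_5 = 208  x_6 = 924  x_7 = 4112  x_8 = 18296  x_9 = 81408  x_{10} = 362224.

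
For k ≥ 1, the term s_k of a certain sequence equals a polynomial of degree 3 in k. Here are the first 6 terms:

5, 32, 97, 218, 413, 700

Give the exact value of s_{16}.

12590

1st diffs: 27, 65, 121, 195, 287.
2nd diffs: 38, 56, 74, 92.
3rd diffs: 18, 18, 18 (constant).
So s_k = 3k^3 + k^2 + 3k - 2.
Evaluating at k = 16 gives s_{16} = 12590.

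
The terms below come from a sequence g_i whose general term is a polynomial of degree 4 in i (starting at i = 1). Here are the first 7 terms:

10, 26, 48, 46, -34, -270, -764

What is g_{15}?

-34164

1st diffs: 16, 22, -2, -80, -236, -494.
2nd diffs: 6, -24, -78, -156, -258.
3rd diffs: -30, -54, -78, -102.
4th diffs: -24, -24, -24 (constant).
So g_i = -i^4 + 5i^3 - 2i^2 + 2i + 6.
Evaluating at i = 15 gives g_{15} = -34164.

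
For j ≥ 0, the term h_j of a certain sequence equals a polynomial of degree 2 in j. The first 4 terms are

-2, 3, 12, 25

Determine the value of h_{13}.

375

1st diffs: 5, 9, 13.
2nd diffs: 4, 4 (constant).
Newton forward-difference form: h_j = -2 + 5·C(j,1) + 4·C(j,2).
At j = 13: j = 13, so h_{13} = -2 + 65 + 312 = 375.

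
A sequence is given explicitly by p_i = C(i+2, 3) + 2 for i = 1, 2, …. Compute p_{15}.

682

C(17, 3) = 680, so p_{15} = 682.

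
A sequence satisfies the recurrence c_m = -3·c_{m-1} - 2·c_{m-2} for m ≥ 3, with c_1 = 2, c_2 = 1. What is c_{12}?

Step forward from the initial values:
c_3 = -7; c_4 = 19; c_5 = -43; c_6 = 91; c_7 = -187; c_8 = 379; c_9 = -763; c_{10} = 1531; c_{11} = -3067; c_{12} = 6139.
(Characteristic roots are -1 and -2.)

6139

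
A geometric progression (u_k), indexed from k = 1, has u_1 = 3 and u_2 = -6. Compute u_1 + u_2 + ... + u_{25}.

Common ratio r = -2.
u_k = 3·(-2)^(k-1).
S = 3·((-2)^25 - 1)/(-2 - 1) = 3·(-33554432 - 1)/(-3) = 33554433.

33554433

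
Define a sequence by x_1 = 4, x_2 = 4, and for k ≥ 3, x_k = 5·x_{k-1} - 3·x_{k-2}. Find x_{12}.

3143728

Applying the relation repeatedly:
x_3 = 8  x_4 = 28  x_5 = 116  x_6 = 496  x_7 = 2132  x_8 = 9172  x_9 = 39464  x_{10} = 169804  x_{11} = 730628  x_{12} = 3143728.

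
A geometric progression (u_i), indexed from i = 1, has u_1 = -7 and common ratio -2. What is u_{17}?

-458752

u_i = (-7)·(-2)^(i-1).
u_{17} = (-7)·(-2)^16 = -458752.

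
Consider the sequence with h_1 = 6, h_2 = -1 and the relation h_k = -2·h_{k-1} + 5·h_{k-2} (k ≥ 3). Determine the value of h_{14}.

-19378981

Compute successive terms:
h_3 = 32; h_4 = -69; h_5 = 298; …; h_{11} = 472312; h_{12} = -1628429; h_{13} = 5618418; h_{14} = -19378981.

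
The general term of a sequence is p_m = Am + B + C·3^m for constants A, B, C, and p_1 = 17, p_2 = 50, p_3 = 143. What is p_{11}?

885767

Plug in m = 1, 2, 3: A + B + 3C = 17; 2A + B + 9C = 50; 3A + B + 27C = 143.
Subtracting the first from the second: A + 6C = 33.
Subtracting the second from the third: A + 18C = 93.
Solving: C = 5, A = 3, then B = -1.
Therefore p_{11} = 33 + (-1) + 5·177147 = 885767.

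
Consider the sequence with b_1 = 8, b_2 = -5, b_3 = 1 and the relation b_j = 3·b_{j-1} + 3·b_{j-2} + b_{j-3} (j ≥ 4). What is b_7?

Iterate the recurrence:
b_4 = -4; b_5 = -14; b_6 = -53; b_7 = -205.

-205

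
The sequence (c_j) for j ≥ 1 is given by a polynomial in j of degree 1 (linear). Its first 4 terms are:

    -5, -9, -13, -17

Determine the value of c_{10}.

-41

1st diffs: -4, -4, -4 (constant).
So c_j = -4j - 1.
Evaluating at j = 10 gives c_{10} = -41.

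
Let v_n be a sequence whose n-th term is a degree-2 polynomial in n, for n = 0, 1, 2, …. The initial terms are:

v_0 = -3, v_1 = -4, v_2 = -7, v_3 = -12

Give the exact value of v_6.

-39

1st diffs: -1, -3, -5.
2nd diffs: -2, -2 (constant).
So v_n = -n^2 - 3.
Evaluating at n = 6 gives v_6 = -39.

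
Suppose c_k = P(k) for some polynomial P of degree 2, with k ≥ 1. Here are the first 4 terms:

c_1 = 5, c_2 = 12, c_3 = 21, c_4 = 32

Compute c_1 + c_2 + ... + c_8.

1st diffs: 7, 9, 11.
2nd diffs: 2, 2 (constant).
Newton forward-difference form: c_k = 5 + 7·C(k-1,1) + 2·C(k-1,2).
Continuing: 45, 60, 77, 96.
Summing k = 1..8 (8 terms) gives 348.

348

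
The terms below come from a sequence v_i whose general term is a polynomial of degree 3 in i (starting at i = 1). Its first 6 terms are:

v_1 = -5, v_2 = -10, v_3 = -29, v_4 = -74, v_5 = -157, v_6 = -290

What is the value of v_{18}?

1st diffs: -5, -19, -45, -83, -133.
2nd diffs: -14, -26, -38, -50.
3rd diffs: -12, -12, -12 (constant).
So v_i = -2i^3 + 5i^2 - 6i - 2.
Evaluating at i = 18 gives v_{18} = -10154.

-10154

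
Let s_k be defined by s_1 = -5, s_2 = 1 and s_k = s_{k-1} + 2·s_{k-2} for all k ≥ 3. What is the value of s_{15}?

Applying the relation repeatedly:
s_3 = -9;  s_4 = -7;  s_5 = -25;  …;  s_{12} = -2727;  s_{13} = -5465;  s_{14} = -10919;  s_{15} = -21849.
(Characteristic roots are 2 and -1.)

-21849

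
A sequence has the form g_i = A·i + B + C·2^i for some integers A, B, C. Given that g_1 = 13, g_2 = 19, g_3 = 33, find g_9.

2037

Write the equations: A + B + 2C = 13; 2A + B + 4C = 19; 3A + B + 8C = 33.
Subtracting the first from the second: A + 2C = 6.
Subtracting the second from the third: A + 4C = 14.
Solving: C = 4, A = -2, then B = 7.
Therefore g_9 = -18 + 7 + 4·512 = 2037.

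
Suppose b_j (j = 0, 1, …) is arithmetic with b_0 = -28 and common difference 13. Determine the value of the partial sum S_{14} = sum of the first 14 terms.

b_j = -28 + (j - 0)·13.
b_{13} = 141; S = 14·(-28 + 141)/2 = 791.

791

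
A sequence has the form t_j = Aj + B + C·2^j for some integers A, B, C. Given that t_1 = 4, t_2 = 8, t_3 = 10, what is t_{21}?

-2097026

At j = 1, 2, 3: A + B + 2C = 4; 2A + B + 4C = 8; 3A + B + 8C = 10.
Subtracting the first from the second: A + 2C = 4.
Subtracting the second from the third: A + 4C = 2.
Solving: C = -1, A = 6, then B = 0.
Therefore t_{21} = 126 + 0 + (-1)·2097152 = -2097026.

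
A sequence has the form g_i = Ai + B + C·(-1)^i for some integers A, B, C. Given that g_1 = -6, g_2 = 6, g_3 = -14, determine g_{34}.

-122

At i = 1, 2, 3: A + B - C = -6; 2A + B + C = 6; 3A + B - C = -14.
Subtracting the first from the second: A + 2C = 12.
Subtracting the second from the third: A - 2C = -20.
Solving: C = 8, A = -4, then B = 6.
So g_i = -4·i + 6 + 8·(-1)^i; at i=34 this is -122.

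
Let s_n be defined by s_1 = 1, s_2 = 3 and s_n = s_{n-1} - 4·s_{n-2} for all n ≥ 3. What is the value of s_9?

-409

Step forward from the initial values:
s_3 = -1, s_4 = -13, s_5 = -9, s_6 = 43, s_7 = 79, s_8 = -93, s_9 = -409.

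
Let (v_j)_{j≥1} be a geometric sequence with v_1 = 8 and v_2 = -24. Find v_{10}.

-157464

Common ratio r = -3.
v_j = 8·(-3)^(j-1).
v_{10} = 8·(-3)^9 = -157464.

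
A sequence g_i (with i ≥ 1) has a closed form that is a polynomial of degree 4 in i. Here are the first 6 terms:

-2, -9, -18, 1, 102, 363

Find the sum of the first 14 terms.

76685

1st diffs: -7, -9, 19, 101, 261.
2nd diffs: -2, 28, 82, 160.
3rd diffs: 30, 54, 78.
4th diffs: 24, 24 (constant).
So g_i = i^4 - 5i^3 + 4i^2 + i - 3.
Continuing: …, 886, 1797, 3246, 5407, …, g_{14} = 25491.
Summing i = 1..14 (14 terms) gives 76685.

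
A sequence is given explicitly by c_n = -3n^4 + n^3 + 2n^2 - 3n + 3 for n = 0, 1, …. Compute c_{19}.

-383436

c_{19} = -3·19^4 + 1·19^3 + 2·19^2 - 3·19 + 3 = -383436.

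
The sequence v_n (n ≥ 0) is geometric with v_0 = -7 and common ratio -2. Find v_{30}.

v_n = (-7)·(-2)^(n-0).
v_{30} = (-7)·(-2)^30 = -7516192768.

-7516192768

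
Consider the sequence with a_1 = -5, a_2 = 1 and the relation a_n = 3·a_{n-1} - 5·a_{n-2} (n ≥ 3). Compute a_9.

Applying the relation repeatedly:
a_3 = 28; a_4 = 79; a_5 = 97; a_6 = -104; a_7 = -797; a_8 = -1871; a_9 = -1628.

-1628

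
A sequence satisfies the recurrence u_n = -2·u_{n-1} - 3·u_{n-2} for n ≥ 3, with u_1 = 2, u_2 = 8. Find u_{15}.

Compute successive terms:
u_3 = -22, u_4 = 20, u_5 = 26, …, u_{12} = -2236, u_{13} = 5258, u_{14} = -3808, u_{15} = -8158.

-8158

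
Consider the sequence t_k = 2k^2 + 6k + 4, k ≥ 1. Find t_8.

180

t_8 = 2·8^2 + 6·8 + 4 = 180.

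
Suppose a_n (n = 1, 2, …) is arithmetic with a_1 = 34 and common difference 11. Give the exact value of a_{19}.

232

a_n = 34 + (n - 1)·11.
a_{19} = 34 + 18·11 = 232.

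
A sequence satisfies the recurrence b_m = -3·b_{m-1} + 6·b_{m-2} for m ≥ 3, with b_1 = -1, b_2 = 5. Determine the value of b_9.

-148149

b_3 = -21, b_4 = 93, b_5 = -405, b_6 = 1773, b_7 = -7749, b_8 = 33885, b_9 = -148149.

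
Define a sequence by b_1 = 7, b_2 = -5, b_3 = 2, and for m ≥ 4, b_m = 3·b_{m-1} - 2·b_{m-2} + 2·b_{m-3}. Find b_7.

424

Iterate the recurrence:
b_4 = 30  b_5 = 76  b_6 = 172  b_7 = 424.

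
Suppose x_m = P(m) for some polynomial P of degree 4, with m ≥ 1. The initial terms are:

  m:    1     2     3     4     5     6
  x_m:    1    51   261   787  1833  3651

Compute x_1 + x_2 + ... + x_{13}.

1st diffs: 50, 210, 526, 1046, 1818.
2nd diffs: 160, 316, 520, 772.
3rd diffs: 156, 204, 252.
4th diffs: 48, 48 (constant).
Newton forward-difference form: x_m = 1 + 50·C(m-1,1) + 160·C(m-1,2) + 156·C(m-1,3) + 48·C(m-1,4).
Continuing: …, 6541, 10851, 16977, 25363, …, x_{13} = 69241.
Summing m = 1..13 (13 terms) gives 222989.

222989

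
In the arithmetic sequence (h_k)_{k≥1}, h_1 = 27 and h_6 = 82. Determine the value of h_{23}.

Common difference d = (82 - 27) / (6 - 1) = 11.
h_k = 27 + (k - 1)·11.
h_{23} = 27 + 22·11 = 269.

269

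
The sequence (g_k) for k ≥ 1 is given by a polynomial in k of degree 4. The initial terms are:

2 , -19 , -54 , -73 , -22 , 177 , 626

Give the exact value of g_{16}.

1st diffs: -21, -35, -19, 51, 199, 449.
2nd diffs: -14, 16, 70, 148, 250.
3rd diffs: 30, 54, 78, 102.
4th diffs: 24, 24, 24 (constant).
Newton forward-difference form: g_k = 2 + (-21)·C(k-1,1) + (-14)·C(k-1,2) + 30·C(k-1,3) + 24·C(k-1,4).
At k = 16: k-1 = 15, so g_{16} = 2 - 315 - 1470 + 13650 + 32760 = 44627.

44627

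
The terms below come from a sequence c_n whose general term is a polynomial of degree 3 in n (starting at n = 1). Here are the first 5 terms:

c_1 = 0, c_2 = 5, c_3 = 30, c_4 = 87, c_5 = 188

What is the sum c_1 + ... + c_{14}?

1st diffs: 5, 25, 57, 101.
2nd diffs: 20, 32, 44.
3rd diffs: 12, 12 (constant).
Newton forward-difference form: c_n = 5·C(n-1,1) + 20·C(n-1,2) + 12·C(n-1,3).
Continuing: …, 345, 570, 875, 1272, …, c_{14} = 5057.
Summing n = 1..14 (14 terms) gives 19747.

19747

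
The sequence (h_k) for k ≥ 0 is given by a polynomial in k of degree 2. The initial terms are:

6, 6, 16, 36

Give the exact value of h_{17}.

1366

1st diffs: 0, 10, 20.
2nd diffs: 10, 10 (constant).
So h_k = 5k^2 - 5k + 6.
Evaluating at k = 17 gives h_{17} = 1366.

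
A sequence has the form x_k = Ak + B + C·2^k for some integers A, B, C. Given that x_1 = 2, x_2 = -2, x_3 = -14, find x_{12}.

Write the equations: A + B + 2C = 2; 2A + B + 4C = -2; 3A + B + 8C = -14.
Subtracting the first from the second: A + 2C = -4.
Subtracting the second from the third: A + 4C = -12.
Solving: C = -4, A = 4, then B = 6.
Therefore x_{12} = 48 + 6 + (-4)·4096 = -16330.

-16330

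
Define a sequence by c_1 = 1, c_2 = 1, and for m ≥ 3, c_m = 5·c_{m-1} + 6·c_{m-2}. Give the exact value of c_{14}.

3731626861

Applying the relation repeatedly:
c_3 = 11, c_4 = 61, c_5 = 371, …, c_{11} = 17276051, c_{12} = 103656301, c_{13} = 621937811, c_{14} = 3731626861.
(Characteristic roots are 6 and -1.)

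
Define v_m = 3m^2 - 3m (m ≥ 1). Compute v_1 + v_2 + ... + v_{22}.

Over m = 1..22: Σm = 253, Σm² = 3795.
Total = (3)·3795 + (-3)·253 = 10626.

10626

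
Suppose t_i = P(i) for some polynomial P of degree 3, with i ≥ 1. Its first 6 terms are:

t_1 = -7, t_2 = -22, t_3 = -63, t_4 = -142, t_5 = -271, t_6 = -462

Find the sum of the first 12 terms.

-12734

1st diffs: -15, -41, -79, -129, -191.
2nd diffs: -26, -38, -50, -62.
3rd diffs: -12, -12, -12 (constant).
So t_i = -2i^3 - i^2 + 2i - 6.
Continuing: …, -727, -1078, -1527, -2086, …, t_{12} = -3582.
Summing i = 1..12 (12 terms) gives -12734.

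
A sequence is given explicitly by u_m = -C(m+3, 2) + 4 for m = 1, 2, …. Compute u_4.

-17

C(7, 2) = 21, so u_4 = -17.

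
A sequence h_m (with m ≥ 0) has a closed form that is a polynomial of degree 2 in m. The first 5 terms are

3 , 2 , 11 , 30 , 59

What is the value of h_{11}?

542

1st diffs: -1, 9, 19, 29.
2nd diffs: 10, 10, 10 (constant).
Newton forward-difference form: h_m = 3 + (-1)·C(m,1) + 10·C(m,2).
At m = 11: m = 11, so h_{11} = 3 - 11 + 550 = 542.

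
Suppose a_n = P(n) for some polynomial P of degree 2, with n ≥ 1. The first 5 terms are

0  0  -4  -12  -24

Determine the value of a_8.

-84

1st diffs: 0, -4, -8, -12.
2nd diffs: -4, -4, -4 (constant).
Newton forward-difference form: a_n = (-4)·C(n-1,2).
At n = 8: n-1 = 7, so a_8 = -84 = -84.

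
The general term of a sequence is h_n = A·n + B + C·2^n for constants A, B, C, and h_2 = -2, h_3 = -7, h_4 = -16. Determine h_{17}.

At n = 2, 3, 4: 2A + B + 4C = -2; 3A + B + 8C = -7; 4A + B + 16C = -16.
Subtracting the first from the second: A + 4C = -5.
Subtracting the second from the third: A + 8C = -9.
Solving: C = -1, A = -1, then B = 4.
So h_n = -1·n + 4 + (-1)·2^n; at n=17 this is -131085.

-131085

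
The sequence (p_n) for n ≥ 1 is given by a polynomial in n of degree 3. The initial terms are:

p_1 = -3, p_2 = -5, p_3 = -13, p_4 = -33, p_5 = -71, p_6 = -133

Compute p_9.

-523

1st diffs: -2, -8, -20, -38, -62.
2nd diffs: -6, -12, -18, -24.
3rd diffs: -6, -6, -6 (constant).
So p_n = -n^3 + 3n^2 - 4n - 1.
Evaluating at n = 9 gives p_9 = -523.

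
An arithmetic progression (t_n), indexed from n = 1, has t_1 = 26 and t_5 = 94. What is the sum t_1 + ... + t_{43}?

16469

Common difference d = (94 - 26) / (5 - 1) = 17.
t_n = 26 + (n - 1)·17.
t_{43} = 740; S = 43·(26 + 740)/2 = 16469.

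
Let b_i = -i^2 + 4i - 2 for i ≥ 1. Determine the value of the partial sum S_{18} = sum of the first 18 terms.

Over i = 1..18: Σi = 171, Σi² = 2109.
Total = (-1)·2109 + (4)·171 + (-2)·18 = -1461.

-1461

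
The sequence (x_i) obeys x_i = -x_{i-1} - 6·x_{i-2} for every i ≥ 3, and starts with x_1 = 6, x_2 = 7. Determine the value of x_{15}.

x_3 = -43  x_4 = 1  x_5 = 257  …  x_{12} = 138697  x_{13} = -97039  x_{14} = -735143  x_{15} = 1317377.

1317377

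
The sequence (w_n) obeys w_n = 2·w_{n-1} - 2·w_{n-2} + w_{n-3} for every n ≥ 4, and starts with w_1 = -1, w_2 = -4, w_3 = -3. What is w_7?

Iterate the recurrence:
w_4 = 1, w_5 = 4, w_6 = 3, w_7 = -1.

-1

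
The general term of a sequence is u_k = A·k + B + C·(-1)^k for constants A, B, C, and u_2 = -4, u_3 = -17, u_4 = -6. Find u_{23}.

-37

Write the equations: 2A + B + C = -4; 3A + B - C = -17; 4A + B + C = -6.
Subtracting the first from the second: A - 2C = -13.
Subtracting the second from the third: A + 2C = 11.
Solving: C = 6, A = -1, then B = -8.
Hence u_{23} = -1·23 + (-8) + 6·(-1) = -37.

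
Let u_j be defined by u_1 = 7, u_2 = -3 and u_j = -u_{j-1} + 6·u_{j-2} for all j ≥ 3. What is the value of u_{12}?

-594927

u_3 = 45;  u_4 = -63;  u_5 = 333;  u_6 = -711;  u_7 = 2709;  u_8 = -6975;  u_9 = 23229;  u_{10} = -65079;  u_{11} = 204453;  u_{12} = -594927.
(Characteristic roots are 2 and -3.)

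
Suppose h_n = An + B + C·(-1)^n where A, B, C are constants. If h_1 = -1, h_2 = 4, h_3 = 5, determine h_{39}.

113

Plug in n = 1, 2, 3: A + B - C = -1; 2A + B + C = 4; 3A + B - C = 5.
Subtracting the first from the second: A + 2C = 5.
Subtracting the second from the third: A - 2C = 1.
Solving: C = 1, A = 3, then B = -3.
Therefore h_{39} = 117 + (-3) + 1·(-1) = 113.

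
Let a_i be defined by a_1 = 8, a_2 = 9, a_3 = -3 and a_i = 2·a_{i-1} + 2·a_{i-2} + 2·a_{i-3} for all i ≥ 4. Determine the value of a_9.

4772

a_4 = 28, a_5 = 68, a_6 = 186, a_7 = 564, a_8 = 1636, a_9 = 4772.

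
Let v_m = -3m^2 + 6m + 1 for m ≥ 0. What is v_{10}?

v_{10} = -3·10^2 + 6·10 + 1 = -239.

-239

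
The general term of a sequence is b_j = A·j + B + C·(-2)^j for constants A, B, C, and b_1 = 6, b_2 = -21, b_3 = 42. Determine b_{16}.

-327639

At j = 1, 2, 3: A + B - 2C = 6; 2A + B + 4C = -21; 3A + B - 8C = 42.
Subtracting the first from the second: A + 6C = -27.
Subtracting the second from the third: A - 12C = 63.
Solving: C = -5, A = 3, then B = -7.
So b_j = 3·j + (-7) + (-5)·(-2)^j; at j=16 this is -327639.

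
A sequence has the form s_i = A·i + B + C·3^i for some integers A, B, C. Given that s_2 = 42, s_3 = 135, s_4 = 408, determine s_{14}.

23914878

At i = 2, 3, 4: 2A + B + 9C = 42; 3A + B + 27C = 135; 4A + B + 81C = 408.
Subtracting the first from the second: A + 18C = 93.
Subtracting the second from the third: A + 54C = 273.
Solving: C = 5, A = 3, then B = -9.
Hence s_{14} = 3·14 + (-9) + 5·4782969 = 23914878.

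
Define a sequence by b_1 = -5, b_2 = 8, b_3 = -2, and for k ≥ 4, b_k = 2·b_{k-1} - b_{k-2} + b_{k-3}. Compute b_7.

-59

Iterate the recurrence:
b_4 = -17; b_5 = -24; b_6 = -33; b_7 = -59.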